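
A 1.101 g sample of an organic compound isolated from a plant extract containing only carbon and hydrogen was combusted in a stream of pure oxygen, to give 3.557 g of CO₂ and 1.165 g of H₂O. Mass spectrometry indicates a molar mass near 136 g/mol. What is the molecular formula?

mol C = 3.557 g CO₂ ÷ 44.009 g/mol = 0.080824 mol
mol H = 2 × 1.165 g H₂O ÷ 18.015 g/mol = 0.12934 mol
Divide by the smallest (0.080824 mol): C 1.000, H 1.600
Multiplying each by 5 gives whole numbers: C 5.00, H 8.00
Empirical formula: C5H8
Empirical-formula mass = 68.12 g/mol; 136 ÷ 68.12 ≈ 2, so the molecular formula is C10H16.

C10H16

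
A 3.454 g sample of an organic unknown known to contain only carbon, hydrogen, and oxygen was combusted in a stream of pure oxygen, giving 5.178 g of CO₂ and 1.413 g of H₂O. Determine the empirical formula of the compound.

C3H4O3

mol C = 5.178 g CO₂ ÷ 44.009 g/mol = 0.11766 mol
mol H = 2 × 1.413 g H₂O ÷ 18.015 g/mol = 0.15687 mol
mass O = 3.454 − (1.4132 + 0.15812) = 1.8827 g → mol O = 1.8827 ÷ 15.999 = 0.11768 mol
Divide by the smallest (0.11766 mol): C 1.000, H 1.333, O 1.000
Multiplying each by 3 gives whole numbers: C 3.00, H 4.00, O 3.00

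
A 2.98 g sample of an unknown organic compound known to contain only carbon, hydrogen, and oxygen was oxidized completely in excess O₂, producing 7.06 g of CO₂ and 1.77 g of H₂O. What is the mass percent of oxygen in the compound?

mol C = 7.06 g CO₂ ÷ 44.009 g/mol = 0.1604 mol
mol H = 2 × 1.77 g H₂O ÷ 18.015 g/mol = 0.1965 mol
mass O = 2.98 − (1.927 + 0.1981) = 0.8551 g → mol O = 0.8551 ÷ 15.999 = 0.05345 mol
mass % O = 0.8551 g ÷ 2.98 g × 100%

28.7%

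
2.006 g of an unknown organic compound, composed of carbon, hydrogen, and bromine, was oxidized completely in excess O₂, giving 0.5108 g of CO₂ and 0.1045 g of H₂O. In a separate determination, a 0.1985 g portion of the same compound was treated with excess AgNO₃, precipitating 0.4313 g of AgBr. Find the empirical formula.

CHBr2

mol C = 0.5108 g CO₂ ÷ 44.009 g/mol = 0.011607 mol
mol H = 2 × 0.1045 g H₂O ÷ 18.015 g/mol = 0.011601 mol
From the AgBr data: mol Br per gram of compound = (0.4313 ÷ 187.772) ÷ 0.1985 = 0.011571 mol/g, so in the 2.006 g combustion sample mol Br = 0.023212 mol
Divide by the smallest (0.011601 mol): C 1.000, H 1.000, Br 2.001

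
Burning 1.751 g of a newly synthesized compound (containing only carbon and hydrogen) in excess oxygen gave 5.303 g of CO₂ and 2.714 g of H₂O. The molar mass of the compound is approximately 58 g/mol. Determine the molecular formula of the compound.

C4H10

mol C = 5.303 g CO₂ ÷ 44.009 g/mol = 0.12050 mol
mol H = 2 × 2.714 g H₂O ÷ 18.015 g/mol = 0.30130 mol
Divide by the smallest (0.12050 mol): C 1.000, H 2.500
Multiplying each by 2 gives whole numbers: C 2.00, H 5.00
Empirical formula: C2H5
Empirical-formula mass = 29.06 g/mol; 58 ÷ 29.06 ≈ 2, so the molecular formula is C4H10.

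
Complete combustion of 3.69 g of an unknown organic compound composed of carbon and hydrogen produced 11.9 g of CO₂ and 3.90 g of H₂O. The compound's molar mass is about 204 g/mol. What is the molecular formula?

mol C = 11.9 g CO₂ ÷ 44.009 g/mol = 0.2704 mol
mol H = 2 × 3.90 g H₂O ÷ 18.015 g/mol = 0.4330 mol
Divide by the smallest (0.2704 mol): C 1.000, H 1.601
Multiplying each by 5 gives whole numbers: C 5.00, H 8.01
Empirical formula: C5H8
Empirical-formula mass = 68.12 g/mol; 204 ÷ 68.12 ≈ 3, so the molecular formula is C15H24.

C15H24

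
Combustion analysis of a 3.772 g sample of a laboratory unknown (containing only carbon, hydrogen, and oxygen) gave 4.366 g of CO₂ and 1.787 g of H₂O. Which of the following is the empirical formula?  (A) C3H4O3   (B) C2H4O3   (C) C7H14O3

mol C = 4.366 g CO₂ ÷ 44.009 g/mol = 0.099207 mol
mol H = 2 × 1.787 g H₂O ÷ 18.015 g/mol = 0.19839 mol
mass O = 3.772 − (1.1916 + 0.19998) = 2.3804 g → mol O = 2.3804 ÷ 15.999 = 0.14879 mol
Divide by the smallest (0.099207 mol): C 1.000, H 2.000, O 1.500
Multiplying each by 2 gives whole numbers: C 2.00, H 4.00, O 3.00

(B) C2H4O3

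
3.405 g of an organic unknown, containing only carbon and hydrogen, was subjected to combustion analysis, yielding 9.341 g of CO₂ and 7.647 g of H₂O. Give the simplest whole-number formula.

mol C = 9.341 g CO₂ ÷ 44.009 g/mol = 0.21225 mol
mol H = 2 × 7.647 g H₂O ÷ 18.015 g/mol = 0.84896 mol
Divide by the smallest (0.21225 mol): C 1.000, H 4.000

CH4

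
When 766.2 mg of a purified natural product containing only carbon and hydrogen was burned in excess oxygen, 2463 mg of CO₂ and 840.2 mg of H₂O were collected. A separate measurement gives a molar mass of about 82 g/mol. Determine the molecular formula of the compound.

C6H10

mol C = 2.463 g CO₂ ÷ 44.009 g/mol = 0.055966 mol
mol H = 2 × 0.8402 g H₂O ÷ 18.015 g/mol = 0.093278 mol
Divide by the smallest (0.055966 mol): C 1.000, H 1.667
Multiplying each by 3 gives whole numbers: C 3.00, H 5.00
Empirical formula: C3H5
Empirical-formula mass = 41.07 g/mol; 82 ÷ 41.07 ≈ 2, so the molecular formula is C6H10.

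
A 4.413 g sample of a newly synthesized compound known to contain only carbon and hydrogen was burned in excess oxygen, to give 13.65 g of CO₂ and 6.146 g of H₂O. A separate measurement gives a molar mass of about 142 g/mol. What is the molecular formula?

mol C = 13.65 g CO₂ ÷ 44.009 g/mol = 0.31016 mol
mol H = 2 × 6.146 g H₂O ÷ 18.015 g/mol = 0.68232 mol
Divide by the smallest (0.31016 mol): C 1.000, H 2.200
Multiplying each by 5 gives whole numbers: C 5.00, H 11.00
Empirical formula: C5H11
Empirical-formula mass = 71.14 g/mol; 142 ÷ 71.14 ≈ 2, so the molecular formula is C10H22.

C10H22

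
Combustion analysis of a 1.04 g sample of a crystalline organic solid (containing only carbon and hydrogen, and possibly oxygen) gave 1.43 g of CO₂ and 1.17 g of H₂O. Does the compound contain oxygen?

mol C = 1.43 g CO₂ ÷ 44.009 g/mol = 0.03249 mol
mol H = 2 × 1.17 g H₂O ÷ 18.015 g/mol = 0.1299 mol
C and H account for only 0.5212 g of the 1.04 g sample; the remaining 0.5188 g must be oxygen.

yes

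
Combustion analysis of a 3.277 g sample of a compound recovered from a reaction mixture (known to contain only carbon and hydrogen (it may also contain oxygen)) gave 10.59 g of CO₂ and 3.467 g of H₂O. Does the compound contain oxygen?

mol C = 10.59 g CO₂ ÷ 44.009 g/mol = 0.24063 mol
mol H = 2 × 3.467 g H₂O ÷ 18.015 g/mol = 0.38490 mol
C and H together account for 3.2782 g — essentially the entire 3.277 g sample — so the compound contains no oxygen.

no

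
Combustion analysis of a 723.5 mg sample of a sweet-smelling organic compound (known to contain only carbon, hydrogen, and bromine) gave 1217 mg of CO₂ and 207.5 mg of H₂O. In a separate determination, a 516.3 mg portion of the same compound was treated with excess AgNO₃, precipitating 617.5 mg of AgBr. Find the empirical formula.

C6H5Br

mol C = 1.217 g CO₂ ÷ 44.009 g/mol = 0.027653 mol
mol H = 2 × 0.2075 g H₂O ÷ 18.015 g/mol = 0.023036 mol
From the AgBr data: mol Br per gram of compound = (0.6175 ÷ 187.772) ÷ 0.5163 = 0.0063695 mol/g, so in the 0.7235 g combustion sample mol Br = 0.0046083 mol
Divide by the smallest (0.0046083 mol): C 6.001, H 4.999, Br 1.000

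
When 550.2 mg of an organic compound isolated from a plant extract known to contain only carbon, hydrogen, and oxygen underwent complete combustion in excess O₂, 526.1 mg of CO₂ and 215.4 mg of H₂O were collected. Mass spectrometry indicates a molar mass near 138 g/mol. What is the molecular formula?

mol C = 0.5261 g CO₂ ÷ 44.009 g/mol = 0.011954 mol
mol H = 2 × 0.2154 g H₂O ÷ 18.015 g/mol = 0.023913 mol
mass O = 0.5502 − (0.14358 + 0.024105) = 0.38251 g → mol O = 0.38251 ÷ 15.999 = 0.023908 mol
Divide by the smallest (0.011954 mol): C 1.000, H 2.000, O 2.000
Empirical formula: CH2O2
Empirical-formula mass = 46.02 g/mol; 138 ÷ 46.02 ≈ 3, so the molecular formula is C3H6O6.

C3H6O6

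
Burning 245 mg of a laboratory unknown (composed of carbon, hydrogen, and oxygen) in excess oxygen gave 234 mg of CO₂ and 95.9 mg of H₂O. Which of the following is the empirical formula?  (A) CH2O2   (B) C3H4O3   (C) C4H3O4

mol C = 0.234 g CO₂ ÷ 44.009 g/mol = 0.005317 mol
mol H = 2 × 0.0959 g H₂O ÷ 18.015 g/mol = 0.01065 mol
mass O = 0.245 − (0.06386 + 0.01073) = 0.1704 g → mol O = 0.1704 ÷ 15.999 = 0.01065 mol
Divide by the smallest (0.005317 mol): C 1.000, H 2.002, O 2.003

(A) CH2O2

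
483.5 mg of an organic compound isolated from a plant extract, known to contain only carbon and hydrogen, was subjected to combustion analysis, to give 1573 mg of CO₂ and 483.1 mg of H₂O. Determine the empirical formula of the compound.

mol C = 1.573 g CO₂ ÷ 44.009 g/mol = 0.035743 mol
mol H = 2 × 0.4831 g H₂O ÷ 18.015 g/mol = 0.053633 mol
Divide by the smallest (0.035743 mol): C 1.000, H 1.501
Multiplying each by 2 gives whole numbers: C 2.00, H 3.00

C2H3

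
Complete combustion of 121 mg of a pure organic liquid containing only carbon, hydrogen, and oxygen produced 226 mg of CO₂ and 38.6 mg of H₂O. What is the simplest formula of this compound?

C6H5O4

mol C = 0.226 g CO₂ ÷ 44.009 g/mol = 0.005135 mol
mol H = 2 × 0.0386 g H₂O ÷ 18.015 g/mol = 0.004285 mol
mass O = 0.121 − (0.06168 + 0.004320) = 0.05500 g → mol O = 0.05500 ÷ 15.999 = 0.003438 mol
Divide by the smallest (0.003438 mol): C 1.494, H 1.247, O 1.000
Multiplying each by 4 gives whole numbers: C 5.98, H 4.99, O 4.00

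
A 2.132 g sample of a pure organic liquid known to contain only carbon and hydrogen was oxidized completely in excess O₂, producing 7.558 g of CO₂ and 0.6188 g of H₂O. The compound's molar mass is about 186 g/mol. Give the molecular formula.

C15H6

mol C = 7.558 g CO₂ ÷ 44.009 g/mol = 0.17174 mol
mol H = 2 × 0.6188 g H₂O ÷ 18.015 g/mol = 0.068698 mol
Divide by the smallest (0.068698 mol): C 2.500, H 1.000
Multiplying each by 2 gives whole numbers: C 5.00, H 2.00
Empirical formula: C5H2
Empirical-formula mass = 62.07 g/mol; 186 ÷ 62.07 ≈ 3, so the molecular formula is C15H6.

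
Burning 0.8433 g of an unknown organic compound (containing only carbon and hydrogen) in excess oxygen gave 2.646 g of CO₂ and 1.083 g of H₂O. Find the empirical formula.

mol C = 2.646 g CO₂ ÷ 44.009 g/mol = 0.060124 mol
mol H = 2 × 1.083 g H₂O ÷ 18.015 g/mol = 0.12023 mol
Divide by the smallest (0.060124 mol): C 1.000, H 2.000

CH2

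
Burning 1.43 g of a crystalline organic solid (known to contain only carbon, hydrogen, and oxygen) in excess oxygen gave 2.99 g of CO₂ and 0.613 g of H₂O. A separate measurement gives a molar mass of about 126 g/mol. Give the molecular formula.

C6H6O3

mol C = 2.99 g CO₂ ÷ 44.009 g/mol = 0.06794 mol
mol H = 2 × 0.613 g H₂O ÷ 18.015 g/mol = 0.06805 mol
mass O = 1.43 − (0.8160 + 0.06860) = 0.5454 g → mol O = 0.5454 ÷ 15.999 = 0.03409 mol
Divide by the smallest (0.03409 mol): C 1.993, H 1.996, O 1.000
Empirical formula: C2H2O
Empirical-formula mass = 42.04 g/mol; 126 ÷ 42.04 ≈ 3, so the molecular formula is C6H6O3.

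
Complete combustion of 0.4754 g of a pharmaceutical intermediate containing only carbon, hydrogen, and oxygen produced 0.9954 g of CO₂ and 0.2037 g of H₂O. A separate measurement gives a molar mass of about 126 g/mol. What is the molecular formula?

C6H6O3

mol C = 0.9954 g CO₂ ÷ 44.009 g/mol = 0.022618 mol
mol H = 2 × 0.2037 g H₂O ÷ 18.015 g/mol = 0.022614 mol
mass O = 0.4754 − (0.27167 + 0.022795) = 0.18094 g → mol O = 0.18094 ÷ 15.999 = 0.011309 mol
Divide by the smallest (0.011309 mol): C 2.000, H 2.000, O 1.000
Empirical formula: C2H2O
Empirical-formula mass = 42.04 g/mol; 126 ÷ 42.04 ≈ 3, so the molecular formula is C6H6O3.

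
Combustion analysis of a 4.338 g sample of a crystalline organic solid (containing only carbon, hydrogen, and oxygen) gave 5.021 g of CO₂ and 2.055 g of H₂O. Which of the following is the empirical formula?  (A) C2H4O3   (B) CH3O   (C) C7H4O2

mol C = 5.021 g CO₂ ÷ 44.009 g/mol = 0.11409 mol
mol H = 2 × 2.055 g H₂O ÷ 18.015 g/mol = 0.22814 mol
mass O = 4.338 − (1.3703 + 0.22997) = 2.7377 g → mol O = 2.7377 ÷ 15.999 = 0.17112 mol
Divide by the smallest (0.11409 mol): C 1.000, H 2.000, O 1.500
Multiplying each by 2 gives whole numbers: C 2.00, H 4.00, O 3.00

(A) C2H4O3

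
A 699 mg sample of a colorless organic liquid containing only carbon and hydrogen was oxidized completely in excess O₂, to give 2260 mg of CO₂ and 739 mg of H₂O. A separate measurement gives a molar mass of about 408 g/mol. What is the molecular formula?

C30H48

mol C = 2.26 g CO₂ ÷ 44.009 g/mol = 0.05135 mol
mol H = 2 × 0.739 g H₂O ÷ 18.015 g/mol = 0.08204 mol
Divide by the smallest (0.05135 mol): C 1.000, H 1.598
Multiplying each by 5 gives whole numbers: C 5.00, H 7.99
Empirical formula: C5H8
Empirical-formula mass = 68.12 g/mol; 408 ÷ 68.12 ≈ 6, so the molecular formula is C30H48.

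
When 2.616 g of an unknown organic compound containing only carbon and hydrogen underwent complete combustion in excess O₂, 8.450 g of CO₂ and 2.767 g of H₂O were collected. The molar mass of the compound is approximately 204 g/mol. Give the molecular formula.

mol C = 8.450 g CO₂ ÷ 44.009 g/mol = 0.19201 mol
mol H = 2 × 2.767 g H₂O ÷ 18.015 g/mol = 0.30719 mol
Divide by the smallest (0.19201 mol): C 1.000, H 1.600
Multiplying each by 5 gives whole numbers: C 5.00, H 8.00
Empirical formula: C5H8
Empirical-formula mass = 68.12 g/mol; 204 ÷ 68.12 ≈ 3, so the molecular formula is C15H24.

C15H24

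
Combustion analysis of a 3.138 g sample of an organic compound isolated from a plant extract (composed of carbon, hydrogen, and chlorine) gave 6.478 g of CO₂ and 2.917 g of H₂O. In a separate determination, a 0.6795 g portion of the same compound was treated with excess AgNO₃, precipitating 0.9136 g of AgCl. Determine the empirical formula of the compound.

C5H11Cl

mol C = 6.478 g CO₂ ÷ 44.009 g/mol = 0.14720 mol
mol H = 2 × 2.917 g H₂O ÷ 18.015 g/mol = 0.32384 mol
From the AgCl data: mol Cl per gram of compound = (0.9136 ÷ 143.318) ÷ 0.6795 = 0.0093814 mol/g, so in the 3.138 g combustion sample mol Cl = 0.029439 mol
Divide by the smallest (0.029439 mol): C 5.000, H 11.001, Cl 1.000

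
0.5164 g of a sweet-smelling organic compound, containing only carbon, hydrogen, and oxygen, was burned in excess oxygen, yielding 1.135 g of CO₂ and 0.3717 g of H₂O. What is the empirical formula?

mol C = 1.135 g CO₂ ÷ 44.009 g/mol = 0.025790 mol
mol H = 2 × 0.3717 g H₂O ÷ 18.015 g/mol = 0.041266 mol
mass O = 0.5164 − (0.30977 + 0.041596) = 0.16504 g → mol O = 0.16504 ÷ 15.999 = 0.010316 mol
Divide by the smallest (0.010316 mol): C 2.500, H 4.000, O 1.000
Multiplying each by 2 gives whole numbers: C 5.00, H 8.00, O 2.00

C5H8O2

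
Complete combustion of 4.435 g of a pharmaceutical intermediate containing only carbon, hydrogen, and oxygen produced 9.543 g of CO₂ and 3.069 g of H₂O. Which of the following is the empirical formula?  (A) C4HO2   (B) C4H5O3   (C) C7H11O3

mol C = 9.543 g CO₂ ÷ 44.009 g/mol = 0.21684 mol
mol H = 2 × 3.069 g H₂O ÷ 18.015 g/mol = 0.34072 mol
mass O = 4.435 − (2.6045 + 0.34344) = 1.4871 g → mol O = 1.4871 ÷ 15.999 = 0.092948 mol
Divide by the smallest (0.092948 mol): C 2.333, H 3.666, O 1.000
Multiplying each by 3 gives whole numbers: C 7.00, H 11.00, O 3.00

(C) C7H11O3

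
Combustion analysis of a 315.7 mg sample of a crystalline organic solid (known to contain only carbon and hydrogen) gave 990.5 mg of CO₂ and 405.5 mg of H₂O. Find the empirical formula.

mol C = 0.9905 g CO₂ ÷ 44.009 g/mol = 0.022507 mol
mol H = 2 × 0.4055 g H₂O ÷ 18.015 g/mol = 0.045018 mol
Divide by the smallest (0.022507 mol): C 1.000, H 2.000

CH2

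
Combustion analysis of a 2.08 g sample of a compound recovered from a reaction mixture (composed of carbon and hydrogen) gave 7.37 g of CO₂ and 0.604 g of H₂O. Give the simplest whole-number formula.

mol C = 7.37 g CO₂ ÷ 44.009 g/mol = 0.1675 mol
mol H = 2 × 0.604 g H₂O ÷ 18.015 g/mol = 0.06706 mol
Divide by the smallest (0.06706 mol): C 2.497, H 1.000
Multiplying each by 2 gives whole numbers: C 4.99, H 2.00

C5H2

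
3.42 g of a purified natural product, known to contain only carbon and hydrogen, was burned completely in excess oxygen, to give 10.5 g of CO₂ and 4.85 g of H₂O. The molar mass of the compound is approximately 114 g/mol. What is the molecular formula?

C8H18

mol C = 10.5 g CO₂ ÷ 44.009 g/mol = 0.2386 mol
mol H = 2 × 4.85 g H₂O ÷ 18.015 g/mol = 0.5384 mol
Divide by the smallest (0.2386 mol): C 1.000, H 2.257
Multiplying each by 4 gives whole numbers: C 4.00, H 9.03
Empirical formula: C4H9
Empirical-formula mass = 57.12 g/mol; 114 ÷ 57.12 ≈ 2, so the molecular formula is C8H18.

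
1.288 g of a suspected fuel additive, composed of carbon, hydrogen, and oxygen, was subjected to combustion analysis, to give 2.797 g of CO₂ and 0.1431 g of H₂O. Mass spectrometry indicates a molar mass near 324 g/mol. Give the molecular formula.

mol C = 2.797 g CO₂ ÷ 44.009 g/mol = 0.063555 mol
mol H = 2 × 0.1431 g H₂O ÷ 18.015 g/mol = 0.015887 mol
mass O = 1.288 − (0.76336 + 0.016014) = 0.50862 g → mol O = 0.50862 ÷ 15.999 = 0.031791 mol
Divide by the smallest (0.015887 mol): C 4.001, H 1.000, O 2.001
Empirical formula: C4HO2
Empirical-formula mass = 81.05 g/mol; 324 ÷ 81.05 ≈ 4, so the molecular formula is C16H4O8.

C16H4O8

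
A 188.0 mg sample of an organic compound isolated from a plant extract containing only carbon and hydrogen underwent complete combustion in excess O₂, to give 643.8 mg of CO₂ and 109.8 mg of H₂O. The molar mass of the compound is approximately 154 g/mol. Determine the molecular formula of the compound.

mol C = 0.6438 g CO₂ ÷ 44.009 g/mol = 0.014629 mol
mol H = 2 × 0.1098 g H₂O ÷ 18.015 g/mol = 0.012190 mol
Divide by the smallest (0.012190 mol): C 1.200, H 1.000
Multiplying each by 5 gives whole numbers: C 6.00, H 5.00
Empirical formula: C6H5
Empirical-formula mass = 77.11 g/mol; 154 ÷ 77.11 ≈ 2, so the molecular formula is C12H10.

C12H10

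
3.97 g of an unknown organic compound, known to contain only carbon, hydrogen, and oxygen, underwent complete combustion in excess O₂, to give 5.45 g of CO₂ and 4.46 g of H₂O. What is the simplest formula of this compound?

CH4O

mol C = 5.45 g CO₂ ÷ 44.009 g/mol = 0.1238 mol
mol H = 2 × 4.46 g H₂O ÷ 18.015 g/mol = 0.4951 mol
mass O = 3.97 − (1.487 + 0.4991) = 1.983 g → mol O = 1.983 ÷ 15.999 = 0.1240 mol
Divide by the smallest (0.1238 mol): C 1.000, H 3.998, O 1.001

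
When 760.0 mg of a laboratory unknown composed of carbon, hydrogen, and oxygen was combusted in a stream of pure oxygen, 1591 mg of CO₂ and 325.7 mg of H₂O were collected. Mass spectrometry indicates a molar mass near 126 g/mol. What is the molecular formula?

C6H6O3

mol C = 1.591 g CO₂ ÷ 44.009 g/mol = 0.036152 mol
mol H = 2 × 0.3257 g H₂O ÷ 18.015 g/mol = 0.036159 mol
mass O = 0.7600 − (0.43422 + 0.036448) = 0.28933 g → mol O = 0.28933 ÷ 15.999 = 0.018085 mol
Divide by the smallest (0.018085 mol): C 1.999, H 1.999, O 1.000
Empirical formula: C2H2O
Empirical-formula mass = 42.04 g/mol; 126 ÷ 42.04 ≈ 3, so the molecular formula is C6H6O3.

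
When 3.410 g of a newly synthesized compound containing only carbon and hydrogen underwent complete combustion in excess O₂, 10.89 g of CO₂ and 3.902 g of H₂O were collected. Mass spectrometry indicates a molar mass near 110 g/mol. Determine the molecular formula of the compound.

C8H14

mol C = 10.89 g CO₂ ÷ 44.009 g/mol = 0.24745 mol
mol H = 2 × 3.902 g H₂O ÷ 18.015 g/mol = 0.43319 mol
Divide by the smallest (0.24745 mol): C 1.000, H 1.751
Multiplying each by 4 gives whole numbers: C 4.00, H 7.00
Empirical formula: C4H7
Empirical-formula mass = 55.10 g/mol; 110 ÷ 55.10 ≈ 2, so the molecular formula is C8H14.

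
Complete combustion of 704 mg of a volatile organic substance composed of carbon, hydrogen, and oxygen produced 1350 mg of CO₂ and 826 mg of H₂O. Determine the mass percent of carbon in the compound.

52.3%

mol C = 1.35 g CO₂ ÷ 44.009 g/mol = 0.03068 mol
mol H = 2 × 0.826 g H₂O ÷ 18.015 g/mol = 0.09170 mol
mass O = 0.704 − (0.3684 + 0.09243) = 0.2431 g → mol O = 0.2431 ÷ 15.999 = 0.01520 mol
mass % C = 0.3684 g ÷ 0.704 g × 100%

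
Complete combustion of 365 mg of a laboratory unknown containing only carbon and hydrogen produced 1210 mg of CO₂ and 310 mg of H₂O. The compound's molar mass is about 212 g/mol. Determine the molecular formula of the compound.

C16H20

mol C = 1.21 g CO₂ ÷ 44.009 g/mol = 0.02749 mol
mol H = 2 × 0.310 g H₂O ÷ 18.015 g/mol = 0.03442 mol
Divide by the smallest (0.02749 mol): C 1.000, H 1.252
Multiplying each by 4 gives whole numbers: C 4.00, H 5.01
Empirical formula: C4H5
Empirical-formula mass = 53.08 g/mol; 212 ÷ 53.08 ≈ 4, so the molecular formula is C16H20.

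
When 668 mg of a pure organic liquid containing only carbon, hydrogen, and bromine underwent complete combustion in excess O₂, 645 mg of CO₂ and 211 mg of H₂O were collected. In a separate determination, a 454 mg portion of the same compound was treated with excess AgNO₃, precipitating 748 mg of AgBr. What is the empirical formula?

C5H8Br2

mol C = 0.645 g CO₂ ÷ 44.009 g/mol = 0.01466 mol
mol H = 2 × 0.211 g H₂O ÷ 18.015 g/mol = 0.02342 mol
From the AgBr data: mol Br per gram of compound = (0.748 ÷ 187.772) ÷ 0.454 = 0.008774 mol/g, so in the 0.668 g combustion sample mol Br = 0.005861 mol
Divide by the smallest (0.005861 mol): C 2.500, H 3.997, Br 1.000
Multiplying each by 2 gives whole numbers: C 5.00, H 7.99, Br 2.00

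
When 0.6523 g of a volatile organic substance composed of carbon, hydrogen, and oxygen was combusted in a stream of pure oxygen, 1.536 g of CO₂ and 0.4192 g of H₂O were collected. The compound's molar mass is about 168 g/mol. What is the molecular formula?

C9H12O3

mol C = 1.536 g CO₂ ÷ 44.009 g/mol = 0.034902 mol
mol H = 2 × 0.4192 g H₂O ÷ 18.015 g/mol = 0.046539 mol
mass O = 0.6523 − (0.41921 + 0.046911) = 0.18618 g → mol O = 0.18618 ÷ 15.999 = 0.011637 mol
Divide by the smallest (0.011637 mol): C 2.999, H 3.999, O 1.000
Empirical formula: C3H4O
Empirical-formula mass = 56.06 g/mol; 168 ÷ 56.06 ≈ 3, so the molecular formula is C9H12O3.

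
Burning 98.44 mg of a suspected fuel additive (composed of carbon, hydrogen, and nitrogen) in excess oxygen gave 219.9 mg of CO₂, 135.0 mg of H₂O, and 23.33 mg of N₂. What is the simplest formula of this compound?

mol C = 0.2199 g CO₂ ÷ 44.009 g/mol = 0.0049967 mol
mol H = 2 × 0.1350 g H₂O ÷ 18.015 g/mol = 0.014988 mol
mol N = 2 × 0.02333 g N₂ ÷ 28.014 g/mol = 0.0016656 mol
Divide by the smallest (0.0016656 mol): C 3.000, H 8.998, N 1.000

C3H9N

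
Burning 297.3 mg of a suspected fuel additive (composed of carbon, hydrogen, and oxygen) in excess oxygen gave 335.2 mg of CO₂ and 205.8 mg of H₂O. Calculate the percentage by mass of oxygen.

61.48%

mol C = 0.3352 g CO₂ ÷ 44.009 g/mol = 0.0076166 mol
mol H = 2 × 0.2058 g H₂O ÷ 18.015 g/mol = 0.022848 mol
mass O = 0.2973 − (0.091483 + 0.023030) = 0.18279 g → mol O = 0.18279 ÷ 15.999 = 0.011425 mol
mass % O = 0.18279 g ÷ 0.2973 g × 100%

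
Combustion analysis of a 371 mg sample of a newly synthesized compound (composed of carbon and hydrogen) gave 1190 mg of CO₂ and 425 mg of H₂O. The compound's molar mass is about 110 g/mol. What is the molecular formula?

C8H14

mol C = 1.19 g CO₂ ÷ 44.009 g/mol = 0.02704 mol
mol H = 2 × 0.425 g H₂O ÷ 18.015 g/mol = 0.04718 mol
Divide by the smallest (0.02704 mol): C 1.000, H 1.745
Multiplying each by 4 gives whole numbers: C 4.00, H 6.98
Empirical formula: C4H7
Empirical-formula mass = 55.10 g/mol; 110 ÷ 55.10 ≈ 2, so the molecular formula is C8H14.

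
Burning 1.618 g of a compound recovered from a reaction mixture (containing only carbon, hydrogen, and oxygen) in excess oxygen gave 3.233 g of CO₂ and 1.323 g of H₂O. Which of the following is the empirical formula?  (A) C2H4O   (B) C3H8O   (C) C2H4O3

(A) C2H4O

mol C = 3.233 g CO₂ ÷ 44.009 g/mol = 0.073462 mol
mol H = 2 × 1.323 g H₂O ÷ 18.015 g/mol = 0.14688 mol
mass O = 1.618 − (0.88236 + 0.14805) = 0.58759 g → mol O = 0.58759 ÷ 15.999 = 0.036727 mol
Divide by the smallest (0.036727 mol): C 2.000, H 3.999, O 1.000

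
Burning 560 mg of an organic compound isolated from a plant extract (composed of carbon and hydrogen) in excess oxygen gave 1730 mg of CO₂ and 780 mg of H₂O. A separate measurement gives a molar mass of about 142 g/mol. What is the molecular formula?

C10H22

mol C = 1.73 g CO₂ ÷ 44.009 g/mol = 0.03931 mol
mol H = 2 × 0.780 g H₂O ÷ 18.015 g/mol = 0.08659 mol
Divide by the smallest (0.03931 mol): C 1.000, H 2.203
Multiplying each by 5 gives whole numbers: C 5.00, H 11.01
Empirical formula: C5H11
Empirical-formula mass = 71.14 g/mol; 142 ÷ 71.14 ≈ 2, so the molecular formula is C10H22.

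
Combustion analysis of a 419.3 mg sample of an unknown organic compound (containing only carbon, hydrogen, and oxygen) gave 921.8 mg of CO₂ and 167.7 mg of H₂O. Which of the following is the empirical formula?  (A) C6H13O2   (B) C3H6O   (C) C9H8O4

(C) C9H8O4

mol C = 0.9218 g CO₂ ÷ 44.009 g/mol = 0.020946 mol
mol H = 2 × 0.1677 g H₂O ÷ 18.015 g/mol = 0.018618 mol
mass O = 0.4193 − (0.25158 + 0.018767) = 0.14895 g → mol O = 0.14895 ÷ 15.999 = 0.0093102 mol
Divide by the smallest (0.0093102 mol): C 2.250, H 2.000, O 1.000
Multiplying each by 4 gives whole numbers: C 9.00, H 8.00, O 4.00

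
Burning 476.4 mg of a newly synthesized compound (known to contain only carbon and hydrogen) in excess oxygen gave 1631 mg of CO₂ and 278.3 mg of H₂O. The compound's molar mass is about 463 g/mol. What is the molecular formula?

mol C = 1.631 g CO₂ ÷ 44.009 g/mol = 0.037061 mol
mol H = 2 × 0.2783 g H₂O ÷ 18.015 g/mol = 0.030896 mol
Divide by the smallest (0.030896 mol): C 1.200, H 1.000
Multiplying each by 5 gives whole numbers: C 6.00, H 5.00
Empirical formula: C6H5
Empirical-formula mass = 77.11 g/mol; 463 ÷ 77.11 ≈ 6, so the molecular formula is C36H30.

C36H30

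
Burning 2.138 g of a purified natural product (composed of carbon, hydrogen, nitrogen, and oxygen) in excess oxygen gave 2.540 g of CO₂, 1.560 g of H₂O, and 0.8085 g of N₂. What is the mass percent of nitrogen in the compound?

mol C = 2.540 g CO₂ ÷ 44.009 g/mol = 0.057715 mol
mol H = 2 × 1.560 g H₂O ÷ 18.015 g/mol = 0.17319 mol
mol N = 2 × 0.8085 g N₂ ÷ 28.014 g/mol = 0.057721 mol
mass O = 2.138 − (0.69322 + 0.17457 + 0.80850) = 0.46171 g → mol O = 0.46171 ÷ 15.999 = 0.028858 mol
mass % N = 0.80850 g ÷ 2.138 g × 100%

37.82%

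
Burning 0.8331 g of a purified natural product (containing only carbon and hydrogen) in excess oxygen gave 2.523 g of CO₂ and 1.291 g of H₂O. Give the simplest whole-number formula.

mol C = 2.523 g CO₂ ÷ 44.009 g/mol = 0.057329 mol
mol H = 2 × 1.291 g H₂O ÷ 18.015 g/mol = 0.14333 mol
Divide by the smallest (0.057329 mol): C 1.000, H 2.500
Multiplying each by 2 gives whole numbers: C 2.00, H 5.00

C2H5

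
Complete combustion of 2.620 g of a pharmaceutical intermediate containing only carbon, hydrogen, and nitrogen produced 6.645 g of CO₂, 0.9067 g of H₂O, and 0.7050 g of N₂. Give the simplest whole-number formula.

mol C = 6.645 g CO₂ ÷ 44.009 g/mol = 0.15099 mol
mol H = 2 × 0.9067 g H₂O ÷ 18.015 g/mol = 0.10066 mol
mol N = 2 × 0.7050 g N₂ ÷ 28.014 g/mol = 0.050332 mol
Divide by the smallest (0.050332 mol): C 3.000, H 2.000, N 1.000

C3H2N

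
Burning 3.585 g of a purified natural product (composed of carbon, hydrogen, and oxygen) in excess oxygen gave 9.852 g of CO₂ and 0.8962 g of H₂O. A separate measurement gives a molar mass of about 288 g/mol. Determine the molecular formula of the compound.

C18H8O4

mol C = 9.852 g CO₂ ÷ 44.009 g/mol = 0.22386 mol
mol H = 2 × 0.8962 g H₂O ÷ 18.015 g/mol = 0.099495 mol
mass O = 3.585 − (2.6888 + 0.10029) = 0.79589 g → mol O = 0.79589 ÷ 15.999 = 0.049746 mol
Divide by the smallest (0.049746 mol): C 4.500, H 2.000, O 1.000
Multiplying each by 2 gives whole numbers: C 9.00, H 4.00, O 2.00
Empirical formula: C9H4O2
Empirical-formula mass = 144.13 g/mol; 288 ÷ 144.13 ≈ 2, so the molecular formula is C18H8O4.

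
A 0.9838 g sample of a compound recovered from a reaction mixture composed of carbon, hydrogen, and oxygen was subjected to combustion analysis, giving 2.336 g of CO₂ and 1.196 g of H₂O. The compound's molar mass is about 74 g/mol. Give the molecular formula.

C4H10O

mol C = 2.336 g CO₂ ÷ 44.009 g/mol = 0.053080 mol
mol H = 2 × 1.196 g H₂O ÷ 18.015 g/mol = 0.13278 mol
mass O = 0.9838 − (0.63754 + 0.13384) = 0.21242 g → mol O = 0.21242 ÷ 15.999 = 0.013277 mol
Divide by the smallest (0.013277 mol): C 3.998, H 10.001, O 1.000
Empirical formula: C4H10O
Empirical-formula mass = 74.12 g/mol; 74 ÷ 74.12 ≈ 1, so the molecular formula is C4H10O.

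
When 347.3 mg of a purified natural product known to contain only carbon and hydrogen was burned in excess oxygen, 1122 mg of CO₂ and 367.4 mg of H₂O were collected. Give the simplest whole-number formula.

mol C = 1.122 g CO₂ ÷ 44.009 g/mol = 0.025495 mol
mol H = 2 × 0.3674 g H₂O ÷ 18.015 g/mol = 0.040788 mol
Divide by the smallest (0.025495 mol): C 1.000, H 1.600
Multiplying each by 5 gives whole numbers: C 5.00, H 8.00

C5H8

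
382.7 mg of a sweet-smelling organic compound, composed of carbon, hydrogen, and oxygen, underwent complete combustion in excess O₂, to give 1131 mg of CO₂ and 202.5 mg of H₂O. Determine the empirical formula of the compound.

mol C = 1.131 g CO₂ ÷ 44.009 g/mol = 0.025699 mol
mol H = 2 × 0.2025 g H₂O ÷ 18.015 g/mol = 0.022481 mol
mass O = 0.3827 − (0.30867 + 0.022661) = 0.051365 g → mol O = 0.051365 ÷ 15.999 = 0.0032105 mol
Divide by the smallest (0.0032105 mol): C 8.005, H 7.002, O 1.000

C8H7O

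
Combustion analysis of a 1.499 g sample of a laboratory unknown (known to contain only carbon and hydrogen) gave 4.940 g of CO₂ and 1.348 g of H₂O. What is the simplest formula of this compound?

C3H4

mol C = 4.940 g CO₂ ÷ 44.009 g/mol = 0.11225 mol
mol H = 2 × 1.348 g H₂O ÷ 18.015 g/mol = 0.14965 mol
Divide by the smallest (0.11225 mol): C 1.000, H 1.333
Multiplying each by 3 gives whole numbers: C 3.00, H 4.00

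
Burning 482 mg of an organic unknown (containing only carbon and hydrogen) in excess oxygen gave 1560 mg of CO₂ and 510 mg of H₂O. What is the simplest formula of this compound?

mol C = 1.56 g CO₂ ÷ 44.009 g/mol = 0.03545 mol
mol H = 2 × 0.510 g H₂O ÷ 18.015 g/mol = 0.05662 mol
Divide by the smallest (0.03545 mol): C 1.000, H 1.597
Multiplying each by 5 gives whole numbers: C 5.00, H 7.99

C5H8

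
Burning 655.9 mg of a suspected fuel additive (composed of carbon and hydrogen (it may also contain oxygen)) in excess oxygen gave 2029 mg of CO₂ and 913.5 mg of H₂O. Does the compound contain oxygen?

mol C = 2.029 g CO₂ ÷ 44.009 g/mol = 0.046104 mol
mol H = 2 × 0.9135 g H₂O ÷ 18.015 g/mol = 0.10142 mol
C and H together account for 0.65598 g — essentially the entire 0.6559 g sample — so the compound contains no oxygen.

no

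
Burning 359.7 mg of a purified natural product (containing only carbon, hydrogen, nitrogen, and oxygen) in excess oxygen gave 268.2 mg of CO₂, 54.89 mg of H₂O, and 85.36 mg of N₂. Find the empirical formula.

mol C = 0.2682 g CO₂ ÷ 44.009 g/mol = 0.0060942 mol
mol H = 2 × 0.05489 g H₂O ÷ 18.015 g/mol = 0.0060938 mol
mol N = 2 × 0.08536 g N₂ ÷ 28.014 g/mol = 0.0060941 mol
mass O = 0.3597 − (0.073198 + 0.0061426 + 0.085360) = 0.19500 g → mol O = 0.19500 ÷ 15.999 = 0.012188 mol
Divide by the smallest (0.0060938 mol): C 1.000, H 1.000, N 1.000, O 2.000

CHNO2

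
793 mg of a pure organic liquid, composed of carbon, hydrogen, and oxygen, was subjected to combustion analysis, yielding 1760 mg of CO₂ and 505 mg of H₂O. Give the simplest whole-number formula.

C5H7O2

mol C = 1.76 g CO₂ ÷ 44.009 g/mol = 0.03999 mol
mol H = 2 × 0.505 g H₂O ÷ 18.015 g/mol = 0.05606 mol
mass O = 0.793 − (0.4803 + 0.05651) = 0.2561 g → mol O = 0.2561 ÷ 15.999 = 0.01601 mol
Divide by the smallest (0.01601 mol): C 2.498, H 3.502, O 1.000
Multiplying each by 2 gives whole numbers: C 5.00, H 7.00, O 2.00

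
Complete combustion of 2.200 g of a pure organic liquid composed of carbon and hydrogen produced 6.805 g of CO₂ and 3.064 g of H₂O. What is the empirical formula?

mol C = 6.805 g CO₂ ÷ 44.009 g/mol = 0.15463 mol
mol H = 2 × 3.064 g H₂O ÷ 18.015 g/mol = 0.34016 mol
Divide by the smallest (0.15463 mol): C 1.000, H 2.200
Multiplying each by 5 gives whole numbers: C 5.00, H 11.00

C5H11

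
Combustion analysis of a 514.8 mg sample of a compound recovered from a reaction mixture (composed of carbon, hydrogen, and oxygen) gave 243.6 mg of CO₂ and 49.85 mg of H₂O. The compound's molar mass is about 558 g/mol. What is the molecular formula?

C6H6O30

mol C = 0.2436 g CO₂ ÷ 44.009 g/mol = 0.0055352 mol
mol H = 2 × 0.04985 g H₂O ÷ 18.015 g/mol = 0.0055343 mol
mass O = 0.5148 − (0.066484 + 0.0055786) = 0.44274 g → mol O = 0.44274 ÷ 15.999 = 0.027673 mol
Divide by the smallest (0.0055343 mol): C 1.000, H 1.000, O 5.000
Empirical formula: CHO5
Empirical-formula mass = 93.01 g/mol; 558 ÷ 93.01 ≈ 6, so the molecular formula is C6H6O30.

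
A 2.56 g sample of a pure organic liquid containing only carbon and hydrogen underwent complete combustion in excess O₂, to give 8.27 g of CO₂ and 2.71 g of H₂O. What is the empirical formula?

C5H8

mol C = 8.27 g CO₂ ÷ 44.009 g/mol = 0.1879 mol
mol H = 2 × 2.71 g H₂O ÷ 18.015 g/mol = 0.3009 mol
Divide by the smallest (0.1879 mol): C 1.000, H 1.601
Multiplying each by 5 gives whole numbers: C 5.00, H 8.01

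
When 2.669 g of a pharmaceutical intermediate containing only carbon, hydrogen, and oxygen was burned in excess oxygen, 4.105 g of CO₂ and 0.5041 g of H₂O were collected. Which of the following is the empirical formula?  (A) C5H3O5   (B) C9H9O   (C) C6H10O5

mol C = 4.105 g CO₂ ÷ 44.009 g/mol = 0.093276 mol
mol H = 2 × 0.5041 g H₂O ÷ 18.015 g/mol = 0.055964 mol
mass O = 2.669 − (1.1203 + 0.056412) = 1.4922 g → mol O = 1.4922 ÷ 15.999 = 0.093271 mol
Divide by the smallest (0.055964 mol): C 1.667, H 1.000, O 1.667
Multiplying each by 3 gives whole numbers: C 5.00, H 3.00, O 5.00

(A) C5H3O5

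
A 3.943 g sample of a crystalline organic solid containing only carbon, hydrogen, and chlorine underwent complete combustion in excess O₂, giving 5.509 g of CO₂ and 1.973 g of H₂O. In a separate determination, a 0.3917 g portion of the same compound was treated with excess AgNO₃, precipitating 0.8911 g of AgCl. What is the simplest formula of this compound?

mol C = 5.509 g CO₂ ÷ 44.009 g/mol = 0.12518 mol
mol H = 2 × 1.973 g H₂O ÷ 18.015 g/mol = 0.21904 mol
From the AgCl data: mol Cl per gram of compound = (0.8911 ÷ 143.318) ÷ 0.3917 = 0.015873 mol/g, so in the 3.943 g combustion sample mol Cl = 0.062589 mol
Divide by the smallest (0.062589 mol): C 2.000, H 3.500, Cl 1.000
Multiplying each by 2 gives whole numbers: C 4.00, H 7.00, Cl 2.00

C4H7Cl2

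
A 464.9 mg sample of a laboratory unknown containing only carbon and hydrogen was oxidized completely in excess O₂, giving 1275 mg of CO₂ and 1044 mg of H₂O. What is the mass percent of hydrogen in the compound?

25.13%

mol C = 1.275 g CO₂ ÷ 44.009 g/mol = 0.028971 mol
mol H = 2 × 1.044 g H₂O ÷ 18.015 g/mol = 0.11590 mol
mass % H = 0.11683 g ÷ 0.4649 g × 100%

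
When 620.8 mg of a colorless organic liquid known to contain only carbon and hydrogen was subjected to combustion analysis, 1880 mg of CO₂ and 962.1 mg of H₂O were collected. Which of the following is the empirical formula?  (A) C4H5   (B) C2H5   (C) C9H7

mol C = 1.880 g CO₂ ÷ 44.009 g/mol = 0.042719 mol
mol H = 2 × 0.9621 g H₂O ÷ 18.015 g/mol = 0.10681 mol
Divide by the smallest (0.042719 mol): C 1.000, H 2.500
Multiplying each by 2 gives whole numbers: C 2.00, H 5.00

(B) C2H5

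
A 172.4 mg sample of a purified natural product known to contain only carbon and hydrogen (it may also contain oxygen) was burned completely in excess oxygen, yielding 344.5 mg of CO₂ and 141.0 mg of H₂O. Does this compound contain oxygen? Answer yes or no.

yes

mol C = 0.3445 g CO₂ ÷ 44.009 g/mol = 0.0078279 mol
mol H = 2 × 0.1410 g H₂O ÷ 18.015 g/mol = 0.015654 mol
C and H account for only 0.10980 g of the 0.1724 g sample; the remaining 0.062600 g must be oxygen.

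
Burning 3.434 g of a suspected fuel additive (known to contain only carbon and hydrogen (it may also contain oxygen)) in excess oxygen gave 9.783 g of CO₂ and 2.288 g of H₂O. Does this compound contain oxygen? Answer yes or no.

mol C = 9.783 g CO₂ ÷ 44.009 g/mol = 0.22230 mol
mol H = 2 × 2.288 g H₂O ÷ 18.015 g/mol = 0.25401 mol
C and H account for only 2.9260 g of the 3.434 g sample; the remaining 0.50797 g must be oxygen.

yes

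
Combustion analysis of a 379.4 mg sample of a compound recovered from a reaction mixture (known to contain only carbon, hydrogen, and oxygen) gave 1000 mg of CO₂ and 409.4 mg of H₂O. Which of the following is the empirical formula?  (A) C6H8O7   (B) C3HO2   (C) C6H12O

(C) C6H12O

mol C = 1.000 g CO₂ ÷ 44.009 g/mol = 0.022723 mol
mol H = 2 × 0.4094 g H₂O ÷ 18.015 g/mol = 0.045451 mol
mass O = 0.3794 − (0.27292 + 0.045815) = 0.060664 g → mol O = 0.060664 ÷ 15.999 = 0.0037917 mol
Divide by the smallest (0.0037917 mol): C 5.993, H 11.987, O 1.000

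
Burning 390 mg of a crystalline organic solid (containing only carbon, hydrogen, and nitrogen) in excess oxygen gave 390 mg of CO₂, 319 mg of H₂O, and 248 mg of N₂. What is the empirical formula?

CH4N2

mol C = 0.390 g CO₂ ÷ 44.009 g/mol = 0.008862 mol
mol H = 2 × 0.319 g H₂O ÷ 18.015 g/mol = 0.03541 mol
mol N = 2 × 0.248 g N₂ ÷ 28.014 g/mol = 0.01771 mol
Divide by the smallest (0.008862 mol): C 1.000, H 3.996, N 1.998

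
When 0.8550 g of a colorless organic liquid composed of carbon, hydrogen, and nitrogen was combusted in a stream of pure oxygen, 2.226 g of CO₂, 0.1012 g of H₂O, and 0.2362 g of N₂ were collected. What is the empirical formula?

C9H2N3

mol C = 2.226 g CO₂ ÷ 44.009 g/mol = 0.050581 mol
mol H = 2 × 0.1012 g H₂O ÷ 18.015 g/mol = 0.011235 mol
mol N = 2 × 0.2362 g N₂ ÷ 28.014 g/mol = 0.016863 mol
Divide by the smallest (0.011235 mol): C 4.502, H 1.000, N 1.501
Multiplying each by 2 gives whole numbers: C 9.00, H 2.00, N 3.00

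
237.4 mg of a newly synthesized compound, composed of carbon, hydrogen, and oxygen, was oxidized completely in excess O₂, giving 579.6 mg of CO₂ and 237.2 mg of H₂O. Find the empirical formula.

C4H8O

mol C = 0.5796 g CO₂ ÷ 44.009 g/mol = 0.013170 mol
mol H = 2 × 0.2372 g H₂O ÷ 18.015 g/mol = 0.026334 mol
mass O = 0.2374 − (0.15819 + 0.026544) = 0.052670 g → mol O = 0.052670 ÷ 15.999 = 0.0032921 mol
Divide by the smallest (0.0032921 mol): C 4.000, H 7.999, O 1.000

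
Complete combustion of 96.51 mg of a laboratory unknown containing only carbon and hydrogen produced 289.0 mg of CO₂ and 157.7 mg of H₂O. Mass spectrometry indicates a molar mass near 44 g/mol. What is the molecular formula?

C3H8

mol C = 0.2890 g CO₂ ÷ 44.009 g/mol = 0.0065668 mol
mol H = 2 × 0.1577 g H₂O ÷ 18.015 g/mol = 0.017508 mol
Divide by the smallest (0.0065668 mol): C 1.000, H 2.666
Multiplying each by 3 gives whole numbers: C 3.00, H 8.00
Empirical formula: C3H8
Empirical-formula mass = 44.10 g/mol; 44 ÷ 44.10 ≈ 1, so the molecular formula is C3H8.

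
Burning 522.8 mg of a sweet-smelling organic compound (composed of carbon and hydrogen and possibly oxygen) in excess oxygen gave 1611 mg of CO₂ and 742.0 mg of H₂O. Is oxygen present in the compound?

mol C = 1.611 g CO₂ ÷ 44.009 g/mol = 0.036606 mol
mol H = 2 × 0.7420 g H₂O ÷ 18.015 g/mol = 0.082376 mol
C and H together account for 0.52271 g — essentially the entire 0.5228 g sample — so the compound contains no oxygen.

no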